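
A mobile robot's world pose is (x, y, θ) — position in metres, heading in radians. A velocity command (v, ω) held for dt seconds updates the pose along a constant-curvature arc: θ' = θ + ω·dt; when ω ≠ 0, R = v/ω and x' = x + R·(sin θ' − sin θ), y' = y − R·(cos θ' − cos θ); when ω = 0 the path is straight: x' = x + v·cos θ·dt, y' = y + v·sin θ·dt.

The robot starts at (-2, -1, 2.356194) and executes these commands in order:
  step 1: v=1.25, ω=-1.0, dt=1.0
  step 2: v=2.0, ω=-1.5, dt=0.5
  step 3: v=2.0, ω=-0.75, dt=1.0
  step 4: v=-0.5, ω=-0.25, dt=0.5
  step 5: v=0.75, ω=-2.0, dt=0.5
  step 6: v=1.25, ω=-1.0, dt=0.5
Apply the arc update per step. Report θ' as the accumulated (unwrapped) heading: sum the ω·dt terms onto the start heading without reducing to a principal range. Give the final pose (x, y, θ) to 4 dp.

step 1: θ'=1.3562 (R=-1.2500) → pose (-2.3374, 0.1501, 1.3562)
step 2: θ'=0.6062 (R=-1.3333) → pose (-1.7944, 0.9619, 0.6062)
step 3: θ'=-0.1438 (R=-2.6667) → pose (0.1071, 1.4095, -0.1438)
step 4: θ'=-0.2688 (R=2.0000) → pose (-0.1374, 1.4607, -0.2688)
step 5: θ'=-1.2688 (R=-0.3750) → pose (0.1210, 1.2107, -1.2688)
step 6: θ'=-1.7688 (R=-1.2500) → pose (0.1532, 0.5930, -1.7688)

(0.1532, 0.5930, -1.7688)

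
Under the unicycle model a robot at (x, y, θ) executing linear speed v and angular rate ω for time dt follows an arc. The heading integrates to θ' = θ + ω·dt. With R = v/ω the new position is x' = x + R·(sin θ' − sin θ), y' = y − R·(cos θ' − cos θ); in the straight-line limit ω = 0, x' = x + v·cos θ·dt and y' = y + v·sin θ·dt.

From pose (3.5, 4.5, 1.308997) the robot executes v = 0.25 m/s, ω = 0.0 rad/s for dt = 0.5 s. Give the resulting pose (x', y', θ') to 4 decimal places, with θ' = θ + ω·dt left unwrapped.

(3.5324, 4.6207, 1.3090)

θ' = 1.3090 + 0.0·0.5 = 1.3090
ω = 0 → straight: x' = 3.5 + 0.25·cos(1.3090)·0.5 = 3.5324
y' = 4.5 + 0.25·sin(1.3090)·0.5 = 4.6207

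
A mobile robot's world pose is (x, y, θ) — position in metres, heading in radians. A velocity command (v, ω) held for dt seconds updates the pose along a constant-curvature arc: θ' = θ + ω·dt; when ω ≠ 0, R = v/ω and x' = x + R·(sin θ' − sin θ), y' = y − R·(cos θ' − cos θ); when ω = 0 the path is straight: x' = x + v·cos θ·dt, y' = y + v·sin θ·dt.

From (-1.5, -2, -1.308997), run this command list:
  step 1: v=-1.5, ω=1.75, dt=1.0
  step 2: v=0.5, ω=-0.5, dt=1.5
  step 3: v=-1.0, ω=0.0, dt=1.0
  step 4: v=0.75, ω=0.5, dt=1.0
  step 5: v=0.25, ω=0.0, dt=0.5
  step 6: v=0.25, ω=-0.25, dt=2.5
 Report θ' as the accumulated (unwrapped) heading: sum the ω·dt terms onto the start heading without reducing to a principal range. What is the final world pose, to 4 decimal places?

(-1.4415, -1.1888, -0.4340)

step 1: θ'=0.4410 (R=-0.8571) → pose (-2.6938, -1.4467, 0.4410)
step 2: θ'=-0.3090 (R=-1.0000) → pose (-1.9629, -1.3984, -0.3090)
step 3: θ'=-0.3090 (straight) → pose (-2.9155, -1.0943, -0.3090)
step 4: θ'=0.1910 (R=1.5000) → pose (-2.1746, -1.1381, 0.1910)
step 5: θ'=0.1910 (straight) → pose (-2.0518, -1.1143, 0.1910)
step 6: θ'=-0.4340 (R=-1.0000) → pose (-1.4415, -1.1888, -0.4340)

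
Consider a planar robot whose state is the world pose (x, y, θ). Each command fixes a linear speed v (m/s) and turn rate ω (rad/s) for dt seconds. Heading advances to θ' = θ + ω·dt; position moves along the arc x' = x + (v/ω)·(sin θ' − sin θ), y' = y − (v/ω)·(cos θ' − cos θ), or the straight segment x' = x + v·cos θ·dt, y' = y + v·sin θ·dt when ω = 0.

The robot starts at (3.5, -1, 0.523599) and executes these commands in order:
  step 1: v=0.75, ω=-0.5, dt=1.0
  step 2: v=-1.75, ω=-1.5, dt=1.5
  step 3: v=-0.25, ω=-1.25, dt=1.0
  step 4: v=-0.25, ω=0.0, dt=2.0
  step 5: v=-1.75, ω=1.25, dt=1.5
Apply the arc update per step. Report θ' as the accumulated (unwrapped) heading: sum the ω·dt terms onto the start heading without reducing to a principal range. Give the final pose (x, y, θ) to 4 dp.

step 1: θ'=0.0236 (R=-1.5000) → pose (4.2146, -0.7995, 0.0236)
step 2: θ'=-2.2264 (R=1.1667) → pose (3.2623, 1.0781, -2.2264)
step 3: θ'=-3.4764 (R=0.2000) → pose (3.4865, 1.1451, -3.4764)
step 4: θ'=-3.4764 (straight) → pose (3.9588, 0.9808, -3.4764)
step 5: θ'=-1.6014 (R=-1.4000) → pose (5.8181, 2.2602, -1.6014)

(5.8181, 2.2602, -1.6014)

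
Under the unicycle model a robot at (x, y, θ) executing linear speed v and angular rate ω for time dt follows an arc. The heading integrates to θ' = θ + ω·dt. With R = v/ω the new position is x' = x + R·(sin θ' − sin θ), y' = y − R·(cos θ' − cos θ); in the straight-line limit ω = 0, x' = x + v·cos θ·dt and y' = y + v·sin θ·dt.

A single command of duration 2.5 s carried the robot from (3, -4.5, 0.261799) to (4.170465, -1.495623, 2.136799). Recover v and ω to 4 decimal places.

v = 1.5000, ω = 0.7500

Δθ = 2.136799 − 0.261799 = 1.875000
ω = Δθ/dt = 1.875000/2.5 = 0.7500
R = −Δy/(cos θ' − cos θ) = 2.0000
v = R·ω = 2.0000·0.7500 = 1.5000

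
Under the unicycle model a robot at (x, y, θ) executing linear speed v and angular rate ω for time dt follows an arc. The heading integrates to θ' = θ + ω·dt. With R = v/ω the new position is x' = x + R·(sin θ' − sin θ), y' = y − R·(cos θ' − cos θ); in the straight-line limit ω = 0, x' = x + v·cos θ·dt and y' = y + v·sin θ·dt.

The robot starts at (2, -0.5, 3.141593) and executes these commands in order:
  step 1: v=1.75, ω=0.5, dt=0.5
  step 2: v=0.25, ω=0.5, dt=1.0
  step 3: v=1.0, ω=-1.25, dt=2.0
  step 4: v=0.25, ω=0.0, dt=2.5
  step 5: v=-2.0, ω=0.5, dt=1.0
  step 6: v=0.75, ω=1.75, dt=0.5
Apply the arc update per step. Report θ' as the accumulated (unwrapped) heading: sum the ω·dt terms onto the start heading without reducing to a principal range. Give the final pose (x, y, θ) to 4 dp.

(-0.4139, -1.0951, 2.7666)

step 1: θ'=3.3916 (R=3.5000) → pose (1.1341, -0.6088, 3.3916)
step 2: θ'=3.8916 (R=0.5000) → pose (0.9170, -0.7274, 3.8916)
step 3: θ'=1.3916 (R=-0.8000) → pose (-0.4155, 0.0005, 1.3916)
step 4: θ'=1.3916 (straight) → pose (-0.3041, 0.6155, 1.3916)
step 5: θ'=1.8916 (R=-4.0000) → pose (-0.1641, -1.3588, 1.8916)
step 6: θ'=2.7666 (R=0.4286) → pose (-0.4139, -1.0951, 2.7666)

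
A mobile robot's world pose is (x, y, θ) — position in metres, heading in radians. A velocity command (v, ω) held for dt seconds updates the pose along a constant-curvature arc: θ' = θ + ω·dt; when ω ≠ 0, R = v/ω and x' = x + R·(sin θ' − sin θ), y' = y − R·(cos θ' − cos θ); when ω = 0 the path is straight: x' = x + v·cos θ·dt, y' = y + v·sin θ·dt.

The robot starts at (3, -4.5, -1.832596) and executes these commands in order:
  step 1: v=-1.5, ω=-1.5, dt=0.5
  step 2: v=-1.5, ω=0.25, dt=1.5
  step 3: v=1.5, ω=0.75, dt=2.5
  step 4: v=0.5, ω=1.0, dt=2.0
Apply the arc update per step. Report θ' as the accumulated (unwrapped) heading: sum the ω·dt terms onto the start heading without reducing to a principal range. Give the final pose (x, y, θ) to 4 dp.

step 1: θ'=-2.5826 (R=1.0000) → pose (3.4356, -3.9110, -2.5826)
step 2: θ'=-2.2076 (R=-6.0000) → pose (5.0776, -2.3921, -2.2076)
step 3: θ'=-0.3326 (R=2.0000) → pose (6.0326, -5.4717, -0.3326)
step 4: θ'=1.6674 (R=0.5000) → pose (6.6935, -4.9509, 1.6674)

(6.6935, -4.9509, 1.6674)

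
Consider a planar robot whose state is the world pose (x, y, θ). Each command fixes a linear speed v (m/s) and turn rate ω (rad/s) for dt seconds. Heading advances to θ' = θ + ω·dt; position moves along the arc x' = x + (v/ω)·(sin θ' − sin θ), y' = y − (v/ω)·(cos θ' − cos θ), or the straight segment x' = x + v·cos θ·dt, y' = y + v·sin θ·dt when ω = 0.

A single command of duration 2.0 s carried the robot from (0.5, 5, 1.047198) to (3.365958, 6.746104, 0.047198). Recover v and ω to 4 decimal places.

v = 1.7500, ω = -0.5000

Δθ = 0.047198 − 1.047198 = -1.000000
ω = Δθ/dt = -1.000000/2.0 = -0.5000
R = Δx/(sin θ' − sin θ) = -3.5000
v = R·ω = -3.5000·-0.5000 = 1.7500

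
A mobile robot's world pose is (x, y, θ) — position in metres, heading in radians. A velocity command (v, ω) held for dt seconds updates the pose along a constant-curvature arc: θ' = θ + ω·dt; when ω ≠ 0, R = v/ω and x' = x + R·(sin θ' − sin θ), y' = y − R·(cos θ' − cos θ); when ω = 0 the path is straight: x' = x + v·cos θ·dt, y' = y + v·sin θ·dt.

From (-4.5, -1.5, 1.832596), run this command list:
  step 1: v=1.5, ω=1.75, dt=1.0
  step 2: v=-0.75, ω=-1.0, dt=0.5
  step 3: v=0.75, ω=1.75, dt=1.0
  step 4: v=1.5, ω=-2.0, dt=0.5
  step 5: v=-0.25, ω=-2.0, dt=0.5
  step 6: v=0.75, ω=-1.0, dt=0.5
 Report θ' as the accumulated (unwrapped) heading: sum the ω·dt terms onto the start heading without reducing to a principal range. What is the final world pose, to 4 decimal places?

step 1: θ'=3.5826 (R=0.8571) → pose (-5.6938, -0.9467, 3.5826)
step 2: θ'=3.0826 (R=0.7500) → pose (-5.3294, -0.8763, 3.0826)
step 3: θ'=4.8326 (R=0.4286) → pose (-5.7802, -1.3555, 4.8326)
step 4: θ'=3.8326 (R=-0.7500) → pose (-6.0468, -2.0234, 3.8326)
step 5: θ'=2.8326 (R=0.1250) → pose (-5.9291, -2.0006, 2.8326)
step 6: θ'=2.3326 (R=-0.7500) → pose (-6.2437, -1.8038, 2.3326)

(-6.2437, -1.8038, 2.3326)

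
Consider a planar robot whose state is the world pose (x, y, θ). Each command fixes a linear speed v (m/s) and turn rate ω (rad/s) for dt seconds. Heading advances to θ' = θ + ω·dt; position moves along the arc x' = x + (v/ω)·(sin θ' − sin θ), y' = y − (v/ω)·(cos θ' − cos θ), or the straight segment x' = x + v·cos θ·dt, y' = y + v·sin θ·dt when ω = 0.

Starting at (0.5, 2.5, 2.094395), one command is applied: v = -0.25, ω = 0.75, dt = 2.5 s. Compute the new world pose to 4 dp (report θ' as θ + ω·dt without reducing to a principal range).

(1.0342, 2.4412, 3.9694)

θ' = 2.0944 + 0.75·2.5 = 3.9694
R = v/ω = -0.25/0.75 = -0.3333
x' = 0.5 + -0.3333·(sin 3.9694 − sin 2.0944) = 1.0342
y' = 2.5 − -0.3333·(cos 3.9694 − cos 2.0944) = 2.4412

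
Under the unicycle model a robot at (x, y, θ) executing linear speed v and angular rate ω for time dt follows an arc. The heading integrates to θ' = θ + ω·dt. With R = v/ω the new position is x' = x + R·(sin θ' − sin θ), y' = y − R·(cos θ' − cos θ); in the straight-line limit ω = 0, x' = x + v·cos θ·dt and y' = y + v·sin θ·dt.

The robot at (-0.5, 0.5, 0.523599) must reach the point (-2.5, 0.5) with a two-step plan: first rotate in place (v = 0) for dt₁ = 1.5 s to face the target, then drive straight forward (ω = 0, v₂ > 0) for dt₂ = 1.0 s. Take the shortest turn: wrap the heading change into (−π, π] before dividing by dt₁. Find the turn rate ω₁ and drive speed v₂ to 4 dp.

heading to target = atan2(0.5−0.5, -2.5−-0.5) = 3.1416
Δθ = wrap(3.1416 − 0.5236) = 2.6180; ω₁ = Δθ/dt₁ = 1.7453
distance = √((-2.5−-0.5)² + (0.5−0.5)²) = 2.0000; v₂ = distance/dt₂ = 2.0000

ω₁ = 1.7453, v₂ = 2.0000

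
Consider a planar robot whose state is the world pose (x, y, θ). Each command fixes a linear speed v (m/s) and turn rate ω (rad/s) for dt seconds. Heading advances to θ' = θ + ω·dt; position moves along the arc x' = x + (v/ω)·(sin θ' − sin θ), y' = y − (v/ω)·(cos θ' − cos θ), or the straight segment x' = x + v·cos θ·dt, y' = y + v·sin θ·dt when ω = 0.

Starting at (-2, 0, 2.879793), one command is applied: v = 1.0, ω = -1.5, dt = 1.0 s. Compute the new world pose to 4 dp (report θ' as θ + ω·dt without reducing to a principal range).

(-2.4820, 0.7705, 1.3798)

θ' = 2.8798 + -1.5·1.0 = 1.3798
R = v/ω = 1.0/-1.5 = -0.6667
x' = -2 + -0.6667·(sin 1.3798 − sin 2.8798) = -2.4820
y' = 0 − -0.6667·(cos 1.3798 − cos 2.8798) = 0.7705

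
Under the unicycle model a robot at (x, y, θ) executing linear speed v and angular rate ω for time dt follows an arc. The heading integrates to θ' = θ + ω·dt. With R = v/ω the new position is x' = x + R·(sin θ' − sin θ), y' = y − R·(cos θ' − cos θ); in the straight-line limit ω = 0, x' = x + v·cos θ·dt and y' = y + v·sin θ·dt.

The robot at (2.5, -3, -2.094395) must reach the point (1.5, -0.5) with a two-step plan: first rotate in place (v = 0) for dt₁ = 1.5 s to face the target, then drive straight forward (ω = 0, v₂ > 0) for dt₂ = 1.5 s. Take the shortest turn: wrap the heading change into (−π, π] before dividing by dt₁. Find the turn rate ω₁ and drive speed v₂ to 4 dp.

heading to target = atan2(-0.5−-3, 1.5−2.5) = 1.9513
Δθ = wrap(1.9513 − -2.0944) = -2.2375; ω₁ = Δθ/dt₁ = -1.4917
distance = √((1.5−2.5)² + (-0.5−-3)²) = 2.6926; v₂ = distance/dt₂ = 1.7951

ω₁ = -1.4917, v₂ = 1.7951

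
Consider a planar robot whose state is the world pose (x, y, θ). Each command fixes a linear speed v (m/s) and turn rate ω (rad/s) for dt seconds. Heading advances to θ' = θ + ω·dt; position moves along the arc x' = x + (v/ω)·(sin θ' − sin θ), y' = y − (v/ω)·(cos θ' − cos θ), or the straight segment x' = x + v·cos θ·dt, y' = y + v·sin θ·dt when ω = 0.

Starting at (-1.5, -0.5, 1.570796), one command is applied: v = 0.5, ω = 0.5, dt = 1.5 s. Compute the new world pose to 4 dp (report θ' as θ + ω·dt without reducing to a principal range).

(-1.7683, 0.1816, 2.3208)

θ' = 1.5708 + 0.5·1.5 = 2.3208
R = v/ω = 0.5/0.5 = 1.0000
x' = -1.5 + 1.0000·(sin 2.3208 − sin 1.5708) = -1.7683
y' = -0.5 − 1.0000·(cos 2.3208 − cos 1.5708) = 0.1816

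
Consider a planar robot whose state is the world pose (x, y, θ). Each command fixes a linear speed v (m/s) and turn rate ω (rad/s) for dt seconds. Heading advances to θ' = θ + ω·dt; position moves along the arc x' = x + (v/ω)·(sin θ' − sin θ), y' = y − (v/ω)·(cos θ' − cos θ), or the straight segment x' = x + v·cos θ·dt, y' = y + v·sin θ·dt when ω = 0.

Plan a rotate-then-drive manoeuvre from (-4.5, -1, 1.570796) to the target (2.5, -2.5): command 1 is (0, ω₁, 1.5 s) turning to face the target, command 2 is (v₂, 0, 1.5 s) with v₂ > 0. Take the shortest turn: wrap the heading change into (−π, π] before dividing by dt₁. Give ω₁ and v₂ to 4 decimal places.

ω₁ = -1.1879, v₂ = 4.7726

heading to target = atan2(-2.5−-1, 2.5−-4.5) = -0.2111
Δθ = wrap(-0.2111 − 1.5708) = -1.7819; ω₁ = Δθ/dt₁ = -1.1879
distance = √((2.5−-4.5)² + (-2.5−-1)²) = 7.1589; v₂ = distance/dt₂ = 4.7726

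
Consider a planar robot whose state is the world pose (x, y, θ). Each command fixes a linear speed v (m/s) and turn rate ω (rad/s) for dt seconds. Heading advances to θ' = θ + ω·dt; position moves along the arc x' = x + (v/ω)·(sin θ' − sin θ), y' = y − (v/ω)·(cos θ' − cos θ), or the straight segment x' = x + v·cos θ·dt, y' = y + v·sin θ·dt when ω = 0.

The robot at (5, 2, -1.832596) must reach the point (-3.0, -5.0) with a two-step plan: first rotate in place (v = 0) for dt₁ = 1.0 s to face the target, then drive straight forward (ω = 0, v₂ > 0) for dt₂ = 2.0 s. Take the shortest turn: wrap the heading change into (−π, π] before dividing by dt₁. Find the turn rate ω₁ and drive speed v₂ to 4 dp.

heading to target = atan2(-5−2, -3−5) = -2.4228
Δθ = wrap(-2.4228 − -1.8326) = -0.5902; ω₁ = Δθ/dt₁ = -0.5902
distance = √((-3−5)² + (-5−2)²) = 10.6301; v₂ = distance/dt₂ = 5.3151

ω₁ = -0.5902, v₂ = 5.3151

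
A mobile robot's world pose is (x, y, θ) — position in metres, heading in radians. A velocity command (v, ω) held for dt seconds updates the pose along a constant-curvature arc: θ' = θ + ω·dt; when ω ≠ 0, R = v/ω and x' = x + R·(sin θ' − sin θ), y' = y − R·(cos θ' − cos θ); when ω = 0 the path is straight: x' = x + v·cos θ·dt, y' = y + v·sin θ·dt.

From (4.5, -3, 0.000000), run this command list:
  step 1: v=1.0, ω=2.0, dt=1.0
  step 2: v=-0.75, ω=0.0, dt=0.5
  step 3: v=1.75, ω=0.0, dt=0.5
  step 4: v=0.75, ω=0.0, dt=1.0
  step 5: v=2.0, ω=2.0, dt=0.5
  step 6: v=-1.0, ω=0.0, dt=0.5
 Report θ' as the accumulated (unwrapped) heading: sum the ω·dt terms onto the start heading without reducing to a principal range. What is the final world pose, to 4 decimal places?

(4.1613, -0.6520, 3.0000)

step 1: θ'=2.0000 (R=0.5000) → pose (4.9546, -2.2919, 2.0000)
step 2: θ'=2.0000 (straight) → pose (5.1107, -2.6329, 2.0000)
step 3: θ'=2.0000 (straight) → pose (4.7466, -1.8373, 2.0000)
step 4: θ'=2.0000 (straight) → pose (4.4345, -1.1553, 2.0000)
step 5: θ'=3.0000 (R=1.0000) → pose (3.6663, -0.5815, 3.0000)
step 6: θ'=3.0000 (straight) → pose (4.1613, -0.6520, 3.0000)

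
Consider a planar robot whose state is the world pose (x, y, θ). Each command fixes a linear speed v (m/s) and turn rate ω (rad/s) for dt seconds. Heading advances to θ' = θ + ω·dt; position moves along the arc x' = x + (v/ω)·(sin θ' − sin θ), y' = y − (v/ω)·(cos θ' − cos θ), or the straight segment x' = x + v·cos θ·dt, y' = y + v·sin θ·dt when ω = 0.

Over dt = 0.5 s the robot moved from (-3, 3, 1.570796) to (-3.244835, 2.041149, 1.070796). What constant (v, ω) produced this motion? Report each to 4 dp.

Δθ = 1.070796 − 1.570796 = -0.500000
ω = Δθ/dt = -0.500000/0.5 = -1.0000
R = −Δy/(cos θ' − cos θ) = 2.0000
v = R·ω = 2.0000·-1.0000 = -2.0000

v = -2.0000, ω = -1.0000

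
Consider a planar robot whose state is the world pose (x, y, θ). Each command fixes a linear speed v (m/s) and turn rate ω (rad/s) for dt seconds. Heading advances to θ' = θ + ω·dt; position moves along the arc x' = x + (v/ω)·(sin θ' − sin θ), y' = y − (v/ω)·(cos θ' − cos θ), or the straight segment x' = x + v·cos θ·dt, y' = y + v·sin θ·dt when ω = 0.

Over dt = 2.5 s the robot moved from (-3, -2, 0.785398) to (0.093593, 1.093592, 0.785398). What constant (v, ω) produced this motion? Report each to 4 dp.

v = 1.7500, ω = 0.0000

Δθ = 0.785398 − 0.785398 = 0.000000
ω = Δθ/dt = 0.000000/2.5 = 0.0000
ω = 0 → v = (Δx·cos θ + Δy·sin θ)/dt = 1.7500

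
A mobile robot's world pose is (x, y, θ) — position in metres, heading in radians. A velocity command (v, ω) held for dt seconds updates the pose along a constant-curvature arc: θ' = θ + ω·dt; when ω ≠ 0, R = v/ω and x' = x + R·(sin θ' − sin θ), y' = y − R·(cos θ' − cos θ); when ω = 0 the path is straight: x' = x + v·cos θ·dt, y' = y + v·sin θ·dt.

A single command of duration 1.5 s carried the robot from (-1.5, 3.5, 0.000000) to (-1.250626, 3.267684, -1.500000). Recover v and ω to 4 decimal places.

Δθ = -1.500000 − 0.000000 = -1.500000
ω = Δθ/dt = -1.500000/1.5 = -1.0000
R = Δx/(sin θ' − sin θ) = -0.2500
v = R·ω = -0.2500·-1.0000 = 0.2500

v = 0.2500, ω = -1.0000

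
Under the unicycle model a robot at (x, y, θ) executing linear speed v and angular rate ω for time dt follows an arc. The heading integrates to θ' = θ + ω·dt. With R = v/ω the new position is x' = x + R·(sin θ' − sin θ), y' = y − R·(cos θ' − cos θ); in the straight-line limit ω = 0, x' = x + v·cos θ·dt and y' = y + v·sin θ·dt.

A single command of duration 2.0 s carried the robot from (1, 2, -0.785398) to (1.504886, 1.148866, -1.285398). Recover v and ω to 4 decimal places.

v = 0.5000, ω = -0.2500

Δθ = -1.285398 − -0.785398 = -0.500000
ω = Δθ/dt = -0.500000/2.0 = -0.2500
R = −Δy/(cos θ' − cos θ) = -2.0000
v = R·ω = -2.0000·-0.2500 = 0.5000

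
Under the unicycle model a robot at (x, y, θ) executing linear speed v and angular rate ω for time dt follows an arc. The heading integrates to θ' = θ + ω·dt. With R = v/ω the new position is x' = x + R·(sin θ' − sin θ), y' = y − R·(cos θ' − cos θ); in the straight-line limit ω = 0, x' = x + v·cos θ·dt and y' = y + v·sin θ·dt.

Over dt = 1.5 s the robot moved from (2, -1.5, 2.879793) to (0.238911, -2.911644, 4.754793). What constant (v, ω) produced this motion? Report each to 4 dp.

Δθ = 4.754793 − 2.879793 = 1.875000
ω = Δθ/dt = 1.875000/1.5 = 1.2500
R = Δx/(sin θ' − sin θ) = 1.4000
v = R·ω = 1.4000·1.2500 = 1.7500

v = 1.7500, ω = 1.2500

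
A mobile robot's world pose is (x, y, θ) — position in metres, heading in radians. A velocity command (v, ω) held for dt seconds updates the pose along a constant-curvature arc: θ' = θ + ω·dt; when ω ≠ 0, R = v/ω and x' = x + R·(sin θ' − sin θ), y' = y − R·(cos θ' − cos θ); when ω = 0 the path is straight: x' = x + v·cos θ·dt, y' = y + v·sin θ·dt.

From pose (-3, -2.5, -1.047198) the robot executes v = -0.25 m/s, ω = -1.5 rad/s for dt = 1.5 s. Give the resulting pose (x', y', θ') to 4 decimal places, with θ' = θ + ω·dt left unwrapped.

θ' = -1.0472 + -1.5·1.5 = -3.2972
R = v/ω = -0.25/-1.5 = 0.1667
x' = -3 + 0.1667·(sin -3.2972 − sin -1.0472) = -2.8298
y' = -2.5 − 0.1667·(cos -3.2972 − cos -1.0472) = -2.2520

(-2.8298, -2.2520, -3.2972)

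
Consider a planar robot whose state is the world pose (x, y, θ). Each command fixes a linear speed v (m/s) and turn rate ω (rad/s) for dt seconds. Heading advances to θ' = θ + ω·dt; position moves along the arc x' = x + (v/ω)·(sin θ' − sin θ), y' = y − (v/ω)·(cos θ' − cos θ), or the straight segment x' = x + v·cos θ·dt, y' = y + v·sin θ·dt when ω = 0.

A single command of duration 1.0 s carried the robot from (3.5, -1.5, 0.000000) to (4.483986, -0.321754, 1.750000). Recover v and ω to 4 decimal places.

v = 1.7500, ω = 1.7500

Δθ = 1.750000 − 0.000000 = 1.750000
ω = Δθ/dt = 1.750000/1.0 = 1.7500
R = −Δy/(cos θ' − cos θ) = 1.0000
v = R·ω = 1.0000·1.7500 = 1.7500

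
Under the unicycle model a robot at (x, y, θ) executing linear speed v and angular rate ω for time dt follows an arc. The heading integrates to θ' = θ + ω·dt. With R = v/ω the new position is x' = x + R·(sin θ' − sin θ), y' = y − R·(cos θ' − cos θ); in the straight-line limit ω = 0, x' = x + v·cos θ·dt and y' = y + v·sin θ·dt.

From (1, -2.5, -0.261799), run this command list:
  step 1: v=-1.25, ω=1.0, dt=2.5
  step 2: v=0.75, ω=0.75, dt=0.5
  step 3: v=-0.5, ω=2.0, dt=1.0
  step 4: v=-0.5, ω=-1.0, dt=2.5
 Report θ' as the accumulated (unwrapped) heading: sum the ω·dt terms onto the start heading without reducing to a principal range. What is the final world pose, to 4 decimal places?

(0.7140, -3.8367, 2.1132)

step 1: θ'=2.2382 (R=-1.2500) → pose (-0.3053, -4.4811, 2.2382)
step 2: θ'=2.6132 (R=1.0000) → pose (-0.5866, -4.2364, 2.6132)
step 3: θ'=4.6132 (R=-0.2500) → pose (-0.2118, -4.0453, 4.6132)
step 4: θ'=2.1132 (R=0.5000) → pose (0.7140, -3.8367, 2.1132)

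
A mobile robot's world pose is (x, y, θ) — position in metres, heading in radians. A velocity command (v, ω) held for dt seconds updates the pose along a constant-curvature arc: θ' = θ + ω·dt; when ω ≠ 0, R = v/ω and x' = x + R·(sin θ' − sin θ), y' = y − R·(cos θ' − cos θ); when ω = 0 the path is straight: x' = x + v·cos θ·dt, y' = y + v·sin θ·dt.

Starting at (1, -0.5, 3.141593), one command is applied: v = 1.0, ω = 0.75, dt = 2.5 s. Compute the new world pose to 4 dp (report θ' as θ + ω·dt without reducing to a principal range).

(-0.2721, -2.2327, 5.0166)

θ' = 3.1416 + 0.75·2.5 = 5.0166
R = v/ω = 1.0/0.75 = 1.3333
x' = 1 + 1.3333·(sin 5.0166 − sin 3.1416) = -0.2721
y' = -0.5 − 1.3333·(cos 5.0166 − cos 3.1416) = -2.2327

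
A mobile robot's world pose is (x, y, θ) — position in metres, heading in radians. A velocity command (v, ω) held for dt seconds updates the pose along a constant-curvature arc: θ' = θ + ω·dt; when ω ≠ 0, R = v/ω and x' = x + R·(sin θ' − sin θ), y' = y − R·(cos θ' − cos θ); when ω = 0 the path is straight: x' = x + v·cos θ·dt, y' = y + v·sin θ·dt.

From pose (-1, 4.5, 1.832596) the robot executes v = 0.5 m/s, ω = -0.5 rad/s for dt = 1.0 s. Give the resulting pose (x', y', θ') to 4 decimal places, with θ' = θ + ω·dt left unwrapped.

θ' = 1.8326 + -0.5·1.0 = 1.3326
R = v/ω = 0.5/-0.5 = -1.0000
x' = -1 + -1.0000·(sin 1.3326 − sin 1.8326) = -1.0058
y' = 4.5 − -1.0000·(cos 1.3326 − cos 1.8326) = 4.9948

(-1.0058, 4.9948, 1.3326)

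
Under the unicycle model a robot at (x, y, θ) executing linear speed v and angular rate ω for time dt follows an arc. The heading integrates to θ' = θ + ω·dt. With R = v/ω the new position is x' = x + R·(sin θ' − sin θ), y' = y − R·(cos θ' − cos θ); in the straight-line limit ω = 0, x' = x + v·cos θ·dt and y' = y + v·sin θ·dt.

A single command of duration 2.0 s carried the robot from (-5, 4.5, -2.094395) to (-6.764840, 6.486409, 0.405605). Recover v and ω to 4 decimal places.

v = -1.7500, ω = 1.2500

Δθ = 0.405605 − -2.094395 = 2.500000
ω = Δθ/dt = 2.500000/2.0 = 1.2500
R = −Δy/(cos θ' − cos θ) = -1.4000
v = R·ω = -1.4000·1.2500 = -1.7500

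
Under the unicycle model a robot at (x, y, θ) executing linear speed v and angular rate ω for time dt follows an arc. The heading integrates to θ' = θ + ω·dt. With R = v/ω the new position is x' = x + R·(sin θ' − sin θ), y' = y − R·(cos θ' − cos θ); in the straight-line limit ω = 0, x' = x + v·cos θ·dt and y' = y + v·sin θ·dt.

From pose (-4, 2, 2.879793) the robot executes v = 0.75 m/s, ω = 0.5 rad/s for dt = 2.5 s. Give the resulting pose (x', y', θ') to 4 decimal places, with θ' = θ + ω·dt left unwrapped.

θ' = 2.8798 + 0.5·2.5 = 4.1298
R = v/ω = 0.75/0.5 = 1.5000
x' = -4 + 1.5000·(sin 4.1298 − sin 2.8798) = -5.6408
y' = 2 − 1.5000·(cos 4.1298 − cos 2.8798) = 1.3764

(-5.6408, 1.3764, 4.1298)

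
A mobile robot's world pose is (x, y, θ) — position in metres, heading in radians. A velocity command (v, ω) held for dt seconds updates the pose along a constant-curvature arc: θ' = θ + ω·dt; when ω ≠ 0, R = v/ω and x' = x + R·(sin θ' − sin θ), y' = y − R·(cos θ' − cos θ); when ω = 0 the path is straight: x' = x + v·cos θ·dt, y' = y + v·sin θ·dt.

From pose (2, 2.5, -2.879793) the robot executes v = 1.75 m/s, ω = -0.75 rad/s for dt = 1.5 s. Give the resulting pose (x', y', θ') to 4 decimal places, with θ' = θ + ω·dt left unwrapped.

θ' = -2.8798 + -0.75·1.5 = -4.0048
R = v/ω = 1.75/-0.75 = -2.3333
x' = 2 + -2.3333·(sin -4.0048 − sin -2.8798) = -0.3771
y' = 2.5 − -2.3333·(cos -4.0048 − cos -2.8798) = 3.2371

(-0.3771, 3.2371, -4.0048)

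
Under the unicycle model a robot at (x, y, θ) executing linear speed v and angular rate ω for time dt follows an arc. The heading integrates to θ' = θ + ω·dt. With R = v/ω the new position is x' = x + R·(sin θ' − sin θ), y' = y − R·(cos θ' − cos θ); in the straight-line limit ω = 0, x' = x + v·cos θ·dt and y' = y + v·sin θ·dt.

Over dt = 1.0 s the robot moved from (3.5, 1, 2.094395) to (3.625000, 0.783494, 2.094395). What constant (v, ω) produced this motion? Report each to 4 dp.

v = -0.2500, ω = 0.0000

Δθ = 2.094395 − 2.094395 = 0.000000
ω = Δθ/dt = 0.000000/1.0 = 0.0000
ω = 0 → v = (Δx·cos θ + Δy·sin θ)/dt = -0.2500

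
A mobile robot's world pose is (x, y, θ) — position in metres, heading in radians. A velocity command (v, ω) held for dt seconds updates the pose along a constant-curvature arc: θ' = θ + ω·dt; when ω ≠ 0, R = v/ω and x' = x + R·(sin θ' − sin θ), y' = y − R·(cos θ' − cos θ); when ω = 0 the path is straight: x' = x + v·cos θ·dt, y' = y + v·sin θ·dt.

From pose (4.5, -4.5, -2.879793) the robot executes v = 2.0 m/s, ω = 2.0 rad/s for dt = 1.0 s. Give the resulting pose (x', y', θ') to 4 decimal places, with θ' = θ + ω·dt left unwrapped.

θ' = -2.8798 + 2.0·1.0 = -0.8798
R = v/ω = 2.0/2.0 = 1.0000
x' = 4.5 + 1.0000·(sin -0.8798 − sin -2.8798) = 3.9882
y' = -4.5 − 1.0000·(cos -0.8798 − cos -2.8798) = -6.1032

(3.9882, -6.1032, -0.8798)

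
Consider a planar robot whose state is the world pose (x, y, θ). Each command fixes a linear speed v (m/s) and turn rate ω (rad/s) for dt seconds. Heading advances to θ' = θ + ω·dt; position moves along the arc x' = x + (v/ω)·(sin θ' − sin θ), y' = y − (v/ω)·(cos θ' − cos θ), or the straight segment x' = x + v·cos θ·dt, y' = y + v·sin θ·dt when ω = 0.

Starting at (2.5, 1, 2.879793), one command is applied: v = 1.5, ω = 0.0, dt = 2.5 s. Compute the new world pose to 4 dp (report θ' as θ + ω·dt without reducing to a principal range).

(-1.1222, 1.9706, 2.8798)

θ' = 2.8798 + 0.0·2.5 = 2.8798
ω = 0 → straight: x' = 2.5 + 1.5·cos(2.8798)·2.5 = -1.1222
y' = 1 + 1.5·sin(2.8798)·2.5 = 1.9706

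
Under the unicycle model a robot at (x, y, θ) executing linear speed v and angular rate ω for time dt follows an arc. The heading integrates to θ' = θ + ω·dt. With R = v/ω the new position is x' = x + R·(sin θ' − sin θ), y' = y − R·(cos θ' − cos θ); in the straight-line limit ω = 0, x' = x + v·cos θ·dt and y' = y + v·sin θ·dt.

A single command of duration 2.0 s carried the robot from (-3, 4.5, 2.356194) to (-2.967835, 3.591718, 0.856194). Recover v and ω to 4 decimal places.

v = -0.5000, ω = -0.7500

Δθ = 0.856194 − 2.356194 = -1.500000
ω = Δθ/dt = -1.500000/2.0 = -0.7500
R = −Δy/(cos θ' − cos θ) = 0.6667
v = R·ω = 0.6667·-0.7500 = -0.5000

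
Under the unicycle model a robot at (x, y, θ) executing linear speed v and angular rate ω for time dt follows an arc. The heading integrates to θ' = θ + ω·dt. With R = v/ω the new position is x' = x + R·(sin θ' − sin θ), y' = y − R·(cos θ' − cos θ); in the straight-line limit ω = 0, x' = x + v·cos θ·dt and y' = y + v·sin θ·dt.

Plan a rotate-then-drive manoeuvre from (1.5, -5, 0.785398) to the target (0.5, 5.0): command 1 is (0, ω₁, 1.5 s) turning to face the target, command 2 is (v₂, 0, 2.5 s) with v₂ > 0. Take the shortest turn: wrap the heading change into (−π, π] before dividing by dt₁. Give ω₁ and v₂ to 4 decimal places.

heading to target = atan2(5−-5, 0.5−1.5) = 1.6705
Δθ = wrap(1.6705 − 0.7854) = 0.8851; ω₁ = Δθ/dt₁ = 0.5900
distance = √((0.5−1.5)² + (5−-5)²) = 10.0499; v₂ = distance/dt₂ = 4.0200

ω₁ = 0.5900, v₂ = 4.0200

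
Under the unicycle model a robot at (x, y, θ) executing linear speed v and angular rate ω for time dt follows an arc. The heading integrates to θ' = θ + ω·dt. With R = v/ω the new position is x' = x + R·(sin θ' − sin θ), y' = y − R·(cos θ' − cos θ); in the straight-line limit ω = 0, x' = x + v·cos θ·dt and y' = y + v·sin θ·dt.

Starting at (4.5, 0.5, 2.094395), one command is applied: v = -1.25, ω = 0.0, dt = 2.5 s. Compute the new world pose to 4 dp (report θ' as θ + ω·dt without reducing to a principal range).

θ' = 2.0944 + 0.0·2.5 = 2.0944
ω = 0 → straight: x' = 4.5 + -1.25·cos(2.0944)·2.5 = 6.0625
y' = 0.5 + -1.25·sin(2.0944)·2.5 = -2.2063

(6.0625, -2.2063, 2.0944)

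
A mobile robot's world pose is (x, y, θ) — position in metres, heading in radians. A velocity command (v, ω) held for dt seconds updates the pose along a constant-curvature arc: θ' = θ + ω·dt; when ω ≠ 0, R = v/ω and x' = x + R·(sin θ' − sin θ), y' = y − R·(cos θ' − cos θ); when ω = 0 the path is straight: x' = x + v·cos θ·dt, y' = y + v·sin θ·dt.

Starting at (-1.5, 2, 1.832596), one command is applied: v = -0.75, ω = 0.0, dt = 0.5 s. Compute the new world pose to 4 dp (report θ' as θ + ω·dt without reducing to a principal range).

(-1.4029, 1.6378, 1.8326)

θ' = 1.8326 + 0.0·0.5 = 1.8326
ω = 0 → straight: x' = -1.5 + -0.75·cos(1.8326)·0.5 = -1.4029
y' = 2 + -0.75·sin(1.8326)·0.5 = 1.6378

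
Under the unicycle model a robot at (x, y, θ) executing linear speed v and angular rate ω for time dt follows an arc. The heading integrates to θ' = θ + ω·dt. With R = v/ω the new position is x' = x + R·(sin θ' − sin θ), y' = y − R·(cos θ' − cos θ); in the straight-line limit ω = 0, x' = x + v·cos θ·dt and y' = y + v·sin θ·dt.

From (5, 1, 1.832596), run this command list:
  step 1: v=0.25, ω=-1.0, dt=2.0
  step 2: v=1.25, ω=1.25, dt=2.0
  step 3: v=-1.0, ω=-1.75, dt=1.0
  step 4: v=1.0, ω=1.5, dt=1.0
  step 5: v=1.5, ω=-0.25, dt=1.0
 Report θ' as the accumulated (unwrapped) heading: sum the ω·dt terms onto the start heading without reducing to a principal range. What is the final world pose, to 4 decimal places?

step 1: θ'=-0.1674 (R=-0.2500) → pose (5.2831, 1.3112, -0.1674)
step 2: θ'=2.3326 (R=1.0000) → pose (6.1734, 2.9875, 2.3326)
step 3: θ'=0.5826 (R=0.5714) → pose (6.0743, 2.1159, 0.5826)
step 4: θ'=2.0826 (R=0.6667) → pose (6.2887, 2.9991, 2.0826)
step 5: θ'=1.8326 (R=-6.0000) → pose (5.7243, 4.3846, 1.8326)

(5.7243, 4.3846, 1.8326)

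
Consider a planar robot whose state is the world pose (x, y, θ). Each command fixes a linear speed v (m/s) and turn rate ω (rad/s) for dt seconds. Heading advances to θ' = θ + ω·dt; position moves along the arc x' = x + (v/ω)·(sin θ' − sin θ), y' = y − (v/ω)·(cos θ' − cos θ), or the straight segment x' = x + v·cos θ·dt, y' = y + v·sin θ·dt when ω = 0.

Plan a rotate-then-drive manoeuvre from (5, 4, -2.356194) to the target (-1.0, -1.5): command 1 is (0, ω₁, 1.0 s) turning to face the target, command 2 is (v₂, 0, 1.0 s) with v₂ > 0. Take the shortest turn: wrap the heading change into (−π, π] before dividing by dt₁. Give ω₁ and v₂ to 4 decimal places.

heading to target = atan2(-1.5−4, -1−5) = -2.3996
Δθ = wrap(-2.3996 − -2.3562) = -0.0435; ω₁ = Δθ/dt₁ = -0.0435
distance = √((-1−5)² + (-1.5−4)²) = 8.1394; v₂ = distance/dt₂ = 8.1394

ω₁ = -0.0435, v₂ = 8.1394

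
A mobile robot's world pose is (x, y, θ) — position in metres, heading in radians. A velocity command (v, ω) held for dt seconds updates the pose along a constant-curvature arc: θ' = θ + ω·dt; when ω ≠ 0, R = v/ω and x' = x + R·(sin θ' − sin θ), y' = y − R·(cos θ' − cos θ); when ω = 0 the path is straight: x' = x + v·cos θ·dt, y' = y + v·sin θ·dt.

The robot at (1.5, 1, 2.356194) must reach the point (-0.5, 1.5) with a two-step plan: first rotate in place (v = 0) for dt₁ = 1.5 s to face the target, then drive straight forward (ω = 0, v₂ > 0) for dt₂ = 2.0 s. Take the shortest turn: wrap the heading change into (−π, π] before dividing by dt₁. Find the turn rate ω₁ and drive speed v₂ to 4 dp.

ω₁ = 0.3603, v₂ = 1.0308

heading to target = atan2(1.5−1, -0.5−1.5) = 2.8966
Δθ = wrap(2.8966 − 2.3562) = 0.5404; ω₁ = Δθ/dt₁ = 0.3603
distance = √((-0.5−1.5)² + (1.5−1)²) = 2.0616; v₂ = distance/dt₂ = 1.0308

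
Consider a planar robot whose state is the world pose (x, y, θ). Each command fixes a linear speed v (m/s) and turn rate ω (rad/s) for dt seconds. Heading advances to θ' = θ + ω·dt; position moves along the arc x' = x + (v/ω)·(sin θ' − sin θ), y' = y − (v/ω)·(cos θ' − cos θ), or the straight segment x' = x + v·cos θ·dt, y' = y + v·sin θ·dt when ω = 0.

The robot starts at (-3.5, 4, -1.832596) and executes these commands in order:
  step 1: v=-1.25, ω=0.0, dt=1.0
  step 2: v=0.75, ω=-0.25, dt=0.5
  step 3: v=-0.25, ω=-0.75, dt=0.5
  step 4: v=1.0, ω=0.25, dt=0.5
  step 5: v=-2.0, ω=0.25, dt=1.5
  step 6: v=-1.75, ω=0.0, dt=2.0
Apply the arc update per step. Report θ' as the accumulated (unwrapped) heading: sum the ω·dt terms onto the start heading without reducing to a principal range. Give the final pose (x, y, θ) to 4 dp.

(-1.3488, 10.6413, -1.8326)

step 1: θ'=-1.8326 (straight) → pose (-3.1765, 5.2074, -1.8326)
step 2: θ'=-1.9576 (R=-3.0000) → pose (-3.2959, 4.8522, -1.9576)
step 3: θ'=-2.3326 (R=0.3333) → pose (-3.2284, 4.9565, -2.3326)
step 4: θ'=-2.2076 (R=4.0000) → pose (-3.5500, 4.5741, -2.2076)
step 5: θ'=-1.8326 (R=-8.0000) → pose (-2.2546, 7.2606, -1.8326)
step 6: θ'=-1.8326 (straight) → pose (-1.3488, 10.6413, -1.8326)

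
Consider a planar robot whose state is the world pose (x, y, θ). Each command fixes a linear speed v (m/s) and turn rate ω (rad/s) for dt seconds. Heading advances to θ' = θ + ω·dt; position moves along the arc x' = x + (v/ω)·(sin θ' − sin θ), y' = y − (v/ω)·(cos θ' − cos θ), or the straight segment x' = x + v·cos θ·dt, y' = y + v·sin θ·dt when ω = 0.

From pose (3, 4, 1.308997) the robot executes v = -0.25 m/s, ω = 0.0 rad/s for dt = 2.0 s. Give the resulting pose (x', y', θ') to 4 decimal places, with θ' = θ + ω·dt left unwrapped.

θ' = 1.3090 + 0.0·2.0 = 1.3090
ω = 0 → straight: x' = 3 + -0.25·cos(1.3090)·2.0 = 2.8706
y' = 4 + -0.25·sin(1.3090)·2.0 = 3.5170

(2.8706, 3.5170, 1.3090)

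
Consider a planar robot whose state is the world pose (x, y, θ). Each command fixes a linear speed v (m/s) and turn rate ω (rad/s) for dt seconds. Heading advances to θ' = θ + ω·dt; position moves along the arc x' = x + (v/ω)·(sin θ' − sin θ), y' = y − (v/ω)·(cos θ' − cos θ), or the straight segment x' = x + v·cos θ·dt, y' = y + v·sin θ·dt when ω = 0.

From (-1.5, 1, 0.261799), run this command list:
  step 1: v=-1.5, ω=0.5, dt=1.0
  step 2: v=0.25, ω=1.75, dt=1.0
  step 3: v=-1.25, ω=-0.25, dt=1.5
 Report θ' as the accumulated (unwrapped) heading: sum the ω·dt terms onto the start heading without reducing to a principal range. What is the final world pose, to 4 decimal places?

(-1.5333, -0.8676, 2.1368)

step 1: θ'=0.7618 (R=-3.0000) → pose (-2.7942, 0.2730, 0.7618)
step 2: θ'=2.5118 (R=0.1429) → pose (-2.8087, 0.4918, 2.5118)
step 3: θ'=2.1368 (R=5.0000) → pose (-1.5333, -0.8676, 2.1368)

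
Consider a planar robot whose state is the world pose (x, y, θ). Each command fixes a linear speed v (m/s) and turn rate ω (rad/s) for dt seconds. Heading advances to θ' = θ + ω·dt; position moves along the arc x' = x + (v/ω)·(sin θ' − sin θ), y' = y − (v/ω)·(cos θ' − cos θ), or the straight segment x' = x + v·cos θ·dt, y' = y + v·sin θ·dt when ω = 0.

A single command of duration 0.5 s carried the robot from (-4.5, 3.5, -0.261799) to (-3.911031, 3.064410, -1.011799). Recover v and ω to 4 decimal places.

v = 1.5000, ω = -1.5000

Δθ = -1.011799 − -0.261799 = -0.750000
ω = Δθ/dt = -0.750000/0.5 = -1.5000
R = Δx/(sin θ' − sin θ) = -1.0000
v = R·ω = -1.0000·-1.5000 = 1.5000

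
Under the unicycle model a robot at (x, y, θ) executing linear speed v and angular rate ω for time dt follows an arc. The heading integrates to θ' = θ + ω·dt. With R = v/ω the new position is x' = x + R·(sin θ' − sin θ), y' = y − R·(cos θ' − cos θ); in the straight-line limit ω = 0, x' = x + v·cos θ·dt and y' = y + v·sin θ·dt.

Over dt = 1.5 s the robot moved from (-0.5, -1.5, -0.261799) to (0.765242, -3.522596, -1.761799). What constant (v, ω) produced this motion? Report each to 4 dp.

Δθ = -1.761799 − -0.261799 = -1.500000
ω = Δθ/dt = -1.500000/1.5 = -1.0000
R = −Δy/(cos θ' − cos θ) = -1.7500
v = R·ω = -1.7500·-1.0000 = 1.7500

v = 1.7500, ω = -1.0000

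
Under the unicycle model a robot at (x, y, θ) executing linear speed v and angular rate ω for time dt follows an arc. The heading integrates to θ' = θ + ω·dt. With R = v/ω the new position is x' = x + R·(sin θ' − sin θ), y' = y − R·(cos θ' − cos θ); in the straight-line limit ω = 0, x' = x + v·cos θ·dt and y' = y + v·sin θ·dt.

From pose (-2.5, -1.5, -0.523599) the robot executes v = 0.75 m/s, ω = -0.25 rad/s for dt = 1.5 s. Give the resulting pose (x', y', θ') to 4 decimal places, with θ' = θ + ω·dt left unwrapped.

(-1.6526, -2.2300, -0.8986)

θ' = -0.5236 + -0.25·1.5 = -0.8986
R = v/ω = 0.75/-0.25 = -3.0000
x' = -2.5 + -3.0000·(sin -0.8986 − sin -0.5236) = -1.6526
y' = -1.5 − -3.0000·(cos -0.8986 − cos -0.5236) = -2.2300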